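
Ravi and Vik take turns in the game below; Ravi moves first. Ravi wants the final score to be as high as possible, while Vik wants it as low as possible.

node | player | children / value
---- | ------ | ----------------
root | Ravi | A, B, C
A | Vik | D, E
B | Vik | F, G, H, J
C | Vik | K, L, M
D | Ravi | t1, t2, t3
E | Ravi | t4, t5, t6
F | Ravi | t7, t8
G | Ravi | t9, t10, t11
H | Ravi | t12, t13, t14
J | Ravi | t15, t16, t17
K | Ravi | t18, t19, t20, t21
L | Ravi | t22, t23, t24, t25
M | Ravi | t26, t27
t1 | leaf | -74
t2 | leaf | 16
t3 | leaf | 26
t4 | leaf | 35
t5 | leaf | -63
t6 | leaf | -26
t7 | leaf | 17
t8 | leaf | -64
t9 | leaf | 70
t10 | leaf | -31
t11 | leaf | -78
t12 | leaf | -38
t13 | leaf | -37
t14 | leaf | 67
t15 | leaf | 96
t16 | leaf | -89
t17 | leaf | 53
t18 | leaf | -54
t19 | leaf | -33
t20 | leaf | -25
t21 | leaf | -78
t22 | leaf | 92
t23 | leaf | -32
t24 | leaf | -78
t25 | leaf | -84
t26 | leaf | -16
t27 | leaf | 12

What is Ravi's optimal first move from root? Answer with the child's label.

A

D (Ravi): max(-74, 16, 26) = 26
E (Ravi): max(35, -63, -26) = 35
A (Vik): min(26, 35) = 26
F (Ravi): max(17, -64) = 17
G (Ravi): max(70, -31, -78) = 70
H (Ravi): max(-38, -37, 67) = 67
J (Ravi): max(96, -89, 53) = 96
B (Vik): min(17, 70, 67, 96) = 17
K (Ravi): max(-54, -33, -25, -78) = -25
L (Ravi): max(92, -32, -78, -84) = 92
M (Ravi): max(-16, 12) = 12
C (Vik): min(-25, 92, 12) = -25
root (Ravi): max(26, 17, -25) = 26
Ravi at root wants the highest of {A=26, B=17, C=-25}, so chooses A.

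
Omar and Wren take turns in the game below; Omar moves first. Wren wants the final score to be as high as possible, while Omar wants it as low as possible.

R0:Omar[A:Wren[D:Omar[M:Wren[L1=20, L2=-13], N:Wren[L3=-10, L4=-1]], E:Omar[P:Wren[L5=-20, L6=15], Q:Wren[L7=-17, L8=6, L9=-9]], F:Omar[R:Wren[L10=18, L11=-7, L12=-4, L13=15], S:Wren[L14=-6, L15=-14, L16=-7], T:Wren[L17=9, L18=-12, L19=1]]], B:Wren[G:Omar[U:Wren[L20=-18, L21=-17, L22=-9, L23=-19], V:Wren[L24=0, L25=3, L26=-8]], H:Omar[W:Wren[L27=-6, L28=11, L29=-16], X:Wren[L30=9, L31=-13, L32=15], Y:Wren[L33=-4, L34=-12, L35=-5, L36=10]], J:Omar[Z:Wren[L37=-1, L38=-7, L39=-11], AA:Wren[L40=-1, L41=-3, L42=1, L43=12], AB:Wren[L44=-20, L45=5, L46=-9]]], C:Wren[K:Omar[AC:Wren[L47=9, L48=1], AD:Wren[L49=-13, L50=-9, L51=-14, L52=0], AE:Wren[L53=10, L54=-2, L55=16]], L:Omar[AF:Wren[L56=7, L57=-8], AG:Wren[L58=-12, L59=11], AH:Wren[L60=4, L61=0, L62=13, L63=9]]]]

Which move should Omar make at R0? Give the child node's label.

A

M (Wren): max(20, -13) = 20
N (Wren): max(-10, -1) = -1
D (Omar): min(20, -1) = -1
P (Wren): max(-20, 15) = 15
Q (Wren): max(-17, 6, -9) = 6
E (Omar): min(15, 6) = 6
R (Wren): max(18, -7, -4, 15) = 18
S (Wren): max(-6, -14, -7) = -6
T (Wren): max(9, -12, 1) = 9
F (Omar): min(18, -6, 9) = -6
A (Wren): max(-1, 6, -6) = 6
U (Wren): max(-18, -17, -9, -19) = -9
V (Wren): max(0, 3, -8) = 3
G (Omar): min(-9, 3) = -9
W (Wren): max(-6, 11, -16) = 11
X (Wren): max(9, -13, 15) = 15
Y (Wren): max(-4, -12, -5, 10) = 10
H (Omar): min(11, 15, 10) = 10
Z (Wren): max(-1, -7, -11) = -1
AA (Wren): max(-1, -3, 1, 12) = 12
AB (Wren): max(-20, 5, -9) = 5
J (Omar): min(-1, 12, 5) = -1
B (Wren): max(-9, 10, -1) = 10
AC (Wren): max(9, 1) = 9
AD (Wren): max(-13, -9, -14, 0) = 0
AE (Wren): max(10, -2, 16) = 16
K (Omar): min(9, 0, 16) = 0
AF (Wren): max(7, -8) = 7
AG (Wren): max(-12, 11) = 11
AH (Wren): max(4, 0, 13, 9) = 13
L (Omar): min(7, 11, 13) = 7
C (Wren): max(0, 7) = 7
R0 (Omar): min(6, 10, 7) = 6
Omar at R0 wants the lowest of {A=6, B=10, C=7}, so chooses A.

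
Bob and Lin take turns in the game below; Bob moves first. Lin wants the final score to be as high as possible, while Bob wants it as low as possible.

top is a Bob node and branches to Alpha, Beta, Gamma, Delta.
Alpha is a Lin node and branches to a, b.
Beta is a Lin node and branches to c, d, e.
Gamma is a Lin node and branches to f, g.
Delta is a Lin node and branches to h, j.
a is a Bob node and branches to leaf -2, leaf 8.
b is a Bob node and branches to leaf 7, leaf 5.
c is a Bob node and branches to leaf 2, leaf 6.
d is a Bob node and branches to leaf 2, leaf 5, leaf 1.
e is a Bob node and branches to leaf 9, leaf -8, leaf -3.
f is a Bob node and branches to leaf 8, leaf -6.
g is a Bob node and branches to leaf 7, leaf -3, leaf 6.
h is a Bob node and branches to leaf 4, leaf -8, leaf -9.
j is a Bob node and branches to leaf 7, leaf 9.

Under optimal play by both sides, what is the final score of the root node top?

-3

a (Bob): min(-2, 8) = -2
b (Bob): min(7, 5) = 5
Alpha (Lin): max(-2, 5) = 5
c (Bob): min(2, 6) = 2
d (Bob): min(2, 5, 1) = 1
e (Bob): min(9, -8, -3) = -8
Beta (Lin): max(2, 1, -8) = 2
f (Bob): min(8, -6) = -6
g (Bob): min(7, -3, 6) = -3
Gamma (Lin): max(-6, -3) = -3
h (Bob): min(4, -8, -9) = -9
j (Bob): min(7, 9) = 7
Delta (Lin): max(-9, 7) = 7
top (Bob): min(5, 2, -3, 7) = -3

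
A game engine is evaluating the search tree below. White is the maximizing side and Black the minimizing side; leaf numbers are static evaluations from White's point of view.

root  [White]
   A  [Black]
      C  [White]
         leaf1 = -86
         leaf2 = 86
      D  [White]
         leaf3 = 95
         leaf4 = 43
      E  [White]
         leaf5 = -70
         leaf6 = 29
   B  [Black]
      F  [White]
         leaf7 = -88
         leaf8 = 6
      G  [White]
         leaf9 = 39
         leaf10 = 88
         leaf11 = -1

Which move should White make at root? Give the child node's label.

A

C (White): max(-86, 86) = 86
D (White): max(95, 43) = 95
E (White): max(-70, 29) = 29
A (Black): min(86, 95, 29) = 29
F (White): max(-88, 6) = 6
G (White): max(39, 88, -1) = 88
B (Black): min(6, 88) = 6
root (White): max(29, 6) = 29
White at root wants the highest of {A=29, B=6}, so chooses A.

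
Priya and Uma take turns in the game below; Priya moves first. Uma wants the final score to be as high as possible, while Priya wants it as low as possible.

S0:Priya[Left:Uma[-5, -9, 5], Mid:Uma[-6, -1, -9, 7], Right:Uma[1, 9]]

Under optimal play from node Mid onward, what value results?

7

Mid (Uma): max(-6, -1, -9, 7) = 7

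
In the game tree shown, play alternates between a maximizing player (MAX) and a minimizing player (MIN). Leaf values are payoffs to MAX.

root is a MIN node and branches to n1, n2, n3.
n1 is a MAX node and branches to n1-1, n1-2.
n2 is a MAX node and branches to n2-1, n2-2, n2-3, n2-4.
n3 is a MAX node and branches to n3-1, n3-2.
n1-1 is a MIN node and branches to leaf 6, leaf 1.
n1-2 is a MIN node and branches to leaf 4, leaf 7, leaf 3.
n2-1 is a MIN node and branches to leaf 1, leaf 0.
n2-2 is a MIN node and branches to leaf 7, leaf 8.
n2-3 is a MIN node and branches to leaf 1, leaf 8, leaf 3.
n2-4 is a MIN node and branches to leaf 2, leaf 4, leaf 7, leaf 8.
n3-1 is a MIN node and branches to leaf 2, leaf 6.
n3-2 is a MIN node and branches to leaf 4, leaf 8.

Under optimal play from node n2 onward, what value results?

7

n2-1 (MIN): min(1, 0) = 0
n2-2 (MIN): min(7, 8) = 7
n2-3 (MIN): min(1, 8, 3) = 1
n2-4 (MIN): min(2, 4, 7, 8) = 2
n2 (MAX): max(0, 7, 1, 2) = 7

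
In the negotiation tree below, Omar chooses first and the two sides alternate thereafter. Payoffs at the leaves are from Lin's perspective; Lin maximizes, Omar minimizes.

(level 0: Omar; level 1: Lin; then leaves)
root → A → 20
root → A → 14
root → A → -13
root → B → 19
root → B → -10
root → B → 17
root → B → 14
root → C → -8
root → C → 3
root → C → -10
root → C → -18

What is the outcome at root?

3

A (Lin): max(20, 14, -13) = 20
B (Lin): max(19, -10, 17, 14) = 19
C (Lin): max(-8, 3, -10, -18) = 3
root (Omar): min(20, 19, 3) = 3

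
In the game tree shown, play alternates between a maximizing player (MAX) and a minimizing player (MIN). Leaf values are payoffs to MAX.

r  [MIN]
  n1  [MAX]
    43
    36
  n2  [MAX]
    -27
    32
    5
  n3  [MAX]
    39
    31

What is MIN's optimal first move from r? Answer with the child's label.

n1 (MAX): max(43, 36) = 43
n2 (MAX): max(-27, 32, 5) = 32
n3 (MAX): max(39, 31) = 39
r (MIN): min(43, 32, 39) = 32
MIN at r wants the lowest of {n1=43, n2=32, n3=39}, so chooses n2.

n2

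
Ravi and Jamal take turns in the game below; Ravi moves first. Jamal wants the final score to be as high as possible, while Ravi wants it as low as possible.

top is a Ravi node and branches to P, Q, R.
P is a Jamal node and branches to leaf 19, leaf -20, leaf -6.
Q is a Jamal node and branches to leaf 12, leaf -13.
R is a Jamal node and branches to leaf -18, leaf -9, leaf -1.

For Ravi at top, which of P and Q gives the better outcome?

P (Jamal): max(19, -20, -6) = 19
Q (Jamal): max(12, -13) = 12
Ravi prefers the lower value; P=19, Q=12. Q is better since 12 < 19.

Q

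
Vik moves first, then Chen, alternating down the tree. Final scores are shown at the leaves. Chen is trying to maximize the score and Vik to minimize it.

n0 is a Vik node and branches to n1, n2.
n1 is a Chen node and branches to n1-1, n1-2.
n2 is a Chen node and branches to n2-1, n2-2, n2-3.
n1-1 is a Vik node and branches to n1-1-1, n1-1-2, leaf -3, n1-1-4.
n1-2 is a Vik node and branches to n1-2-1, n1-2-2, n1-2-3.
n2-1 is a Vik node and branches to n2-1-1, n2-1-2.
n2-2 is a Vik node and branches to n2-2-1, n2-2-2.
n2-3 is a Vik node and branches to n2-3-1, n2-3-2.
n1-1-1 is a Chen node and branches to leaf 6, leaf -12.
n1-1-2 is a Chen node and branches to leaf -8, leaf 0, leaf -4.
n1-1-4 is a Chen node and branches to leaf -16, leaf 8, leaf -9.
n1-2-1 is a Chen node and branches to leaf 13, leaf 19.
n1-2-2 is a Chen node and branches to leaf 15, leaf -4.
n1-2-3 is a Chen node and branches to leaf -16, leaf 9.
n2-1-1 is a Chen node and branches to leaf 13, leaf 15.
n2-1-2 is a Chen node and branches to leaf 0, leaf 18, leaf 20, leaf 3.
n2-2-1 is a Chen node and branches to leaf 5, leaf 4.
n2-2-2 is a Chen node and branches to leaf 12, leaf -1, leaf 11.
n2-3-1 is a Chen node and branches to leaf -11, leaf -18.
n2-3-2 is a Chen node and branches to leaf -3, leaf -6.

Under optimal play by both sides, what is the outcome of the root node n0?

n1-1-1 (Chen): max(6, -12) = 6
n1-1-2 (Chen): max(-8, 0, -4) = 0
n1-1-4 (Chen): max(-16, 8, -9) = 8
n1-1 (Vik): min(6, 0, -3, 8) = -3
n1-2-1 (Chen): max(13, 19) = 19
n1-2-2 (Chen): max(15, -4) = 15
n1-2-3 (Chen): max(-16, 9) = 9
n1-2 (Vik): min(19, 15, 9) = 9
n1 (Chen): max(-3, 9) = 9
n2-1-1 (Chen): max(13, 15) = 15
n2-1-2 (Chen): max(0, 18, 20, 3) = 20
n2-1 (Vik): min(15, 20) = 15
n2-2-1 (Chen): max(5, 4) = 5
n2-2-2 (Chen): max(12, -1, 11) = 12
n2-2 (Vik): min(5, 12) = 5
n2-3-1 (Chen): max(-11, -18) = -11
n2-3-2 (Chen): max(-3, -6) = -3
n2-3 (Vik): min(-11, -3) = -11
n2 (Chen): max(15, 5, -11) = 15
n0 (Vik): min(9, 15) = 9

9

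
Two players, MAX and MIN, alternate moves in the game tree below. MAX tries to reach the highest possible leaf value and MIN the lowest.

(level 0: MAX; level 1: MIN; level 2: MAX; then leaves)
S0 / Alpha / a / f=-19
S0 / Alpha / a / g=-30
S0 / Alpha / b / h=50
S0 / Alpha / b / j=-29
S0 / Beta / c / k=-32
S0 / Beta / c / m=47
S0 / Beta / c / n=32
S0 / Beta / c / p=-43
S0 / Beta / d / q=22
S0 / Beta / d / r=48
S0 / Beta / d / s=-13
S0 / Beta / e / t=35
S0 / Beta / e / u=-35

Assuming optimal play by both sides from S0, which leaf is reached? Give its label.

t

a (MAX): max(-19, -30) = -19
b (MAX): max(50, -29) = 50
Alpha (MIN): min(-19, 50) = -19
c (MAX): max(-32, 47, 32, -43) = 47
d (MAX): max(22, 48, -13) = 48
e (MAX): max(35, -35) = 35
Beta (MIN): min(47, 48, 35) = 35
S0 (MAX): max(-19, 35) = 35
At S0, MAX picks Beta (highest: 35).
At Beta, MIN picks e (lowest: 35).
At e, MAX picks t (highest: 35).
Terminal value 35.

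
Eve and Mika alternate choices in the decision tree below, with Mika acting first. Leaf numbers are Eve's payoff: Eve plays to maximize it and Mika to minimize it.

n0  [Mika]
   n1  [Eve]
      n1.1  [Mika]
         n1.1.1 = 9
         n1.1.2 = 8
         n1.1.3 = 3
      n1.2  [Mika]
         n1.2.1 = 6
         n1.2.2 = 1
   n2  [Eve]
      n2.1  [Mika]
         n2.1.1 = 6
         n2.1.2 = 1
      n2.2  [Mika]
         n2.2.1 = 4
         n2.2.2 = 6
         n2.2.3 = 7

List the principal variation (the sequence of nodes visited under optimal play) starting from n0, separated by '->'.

n0 -> n1 -> n1.1 -> n1.1.3

n1.1 (Mika): min(9, 8, 3) = 3
n1.2 (Mika): min(6, 1) = 1
n1 (Eve): max(3, 1) = 3
n2.1 (Mika): min(6, 1) = 1
n2.2 (Mika): min(4, 6, 7) = 4
n2 (Eve): max(1, 4) = 4
n0 (Mika): min(3, 4) = 3
At n0, Mika picks n1 (lowest: 3).
At n1, Eve picks n1.1 (highest: 3).
At n1.1, Mika picks n1.1.3 (lowest: 3).
Terminal value 3.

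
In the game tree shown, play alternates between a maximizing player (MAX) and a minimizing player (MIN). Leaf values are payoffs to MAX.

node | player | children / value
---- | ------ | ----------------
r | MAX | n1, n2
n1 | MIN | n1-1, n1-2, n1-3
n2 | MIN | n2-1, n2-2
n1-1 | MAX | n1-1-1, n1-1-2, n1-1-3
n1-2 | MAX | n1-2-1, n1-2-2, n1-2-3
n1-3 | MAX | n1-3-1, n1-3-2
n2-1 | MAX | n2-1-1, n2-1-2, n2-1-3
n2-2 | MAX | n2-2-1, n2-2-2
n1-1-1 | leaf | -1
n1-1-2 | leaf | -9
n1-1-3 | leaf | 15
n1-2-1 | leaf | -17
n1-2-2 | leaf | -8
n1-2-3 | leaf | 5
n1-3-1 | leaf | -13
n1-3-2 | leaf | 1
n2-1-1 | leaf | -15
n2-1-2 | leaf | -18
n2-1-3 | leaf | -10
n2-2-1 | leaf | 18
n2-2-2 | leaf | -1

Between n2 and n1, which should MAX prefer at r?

n2-1 (MAX): max(-15, -18, -10) = -10
n2-2 (MAX): max(18, -1) = 18
n2 (MIN): min(-10, 18) = -10
n1-1 (MAX): max(-1, -9, 15) = 15
n1-2 (MAX): max(-17, -8, 5) = 5
n1-3 (MAX): max(-13, 1) = 1
n1 (MIN): min(15, 5, 1) = 1
MAX prefers the higher value; n2=-10, n1=1. n1 is better since 1 > -10.

n1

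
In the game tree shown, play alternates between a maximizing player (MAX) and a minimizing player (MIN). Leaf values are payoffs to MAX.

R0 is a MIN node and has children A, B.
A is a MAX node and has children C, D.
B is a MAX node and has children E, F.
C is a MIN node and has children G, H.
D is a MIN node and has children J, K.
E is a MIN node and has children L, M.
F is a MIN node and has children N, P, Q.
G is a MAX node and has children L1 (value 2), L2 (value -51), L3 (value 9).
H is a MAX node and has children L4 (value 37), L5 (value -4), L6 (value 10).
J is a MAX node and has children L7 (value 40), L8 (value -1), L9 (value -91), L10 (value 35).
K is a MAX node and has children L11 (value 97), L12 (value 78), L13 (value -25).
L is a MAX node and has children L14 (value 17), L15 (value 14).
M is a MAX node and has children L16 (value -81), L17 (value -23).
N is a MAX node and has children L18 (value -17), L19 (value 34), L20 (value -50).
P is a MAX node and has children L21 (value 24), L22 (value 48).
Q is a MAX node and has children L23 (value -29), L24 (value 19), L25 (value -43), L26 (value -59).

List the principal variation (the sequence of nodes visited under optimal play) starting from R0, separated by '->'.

R0 -> B -> F -> Q -> L24

G (MAX): max(2, -51, 9) = 9
H (MAX): max(37, -4, 10) = 37
C (MIN): min(9, 37) = 9
J (MAX): max(40, -1, -91, 35) = 40
K (MAX): max(97, 78, -25) = 97
D (MIN): min(40, 97) = 40
A (MAX): max(9, 40) = 40
L (MAX): max(17, 14) = 17
M (MAX): max(-81, -23) = -23
E (MIN): min(17, -23) = -23
N (MAX): max(-17, 34, -50) = 34
P (MAX): max(24, 48) = 48
Q (MAX): max(-29, 19, -43, -59) = 19
F (MIN): min(34, 48, 19) = 19
B (MAX): max(-23, 19) = 19
R0 (MIN): min(40, 19) = 19
At R0, MIN picks B (lowest: 19).
At B, MAX picks F (highest: 19).
At F, MIN picks Q (lowest: 19).
At Q, MAX picks L24 (highest: 19).
Terminal value 19.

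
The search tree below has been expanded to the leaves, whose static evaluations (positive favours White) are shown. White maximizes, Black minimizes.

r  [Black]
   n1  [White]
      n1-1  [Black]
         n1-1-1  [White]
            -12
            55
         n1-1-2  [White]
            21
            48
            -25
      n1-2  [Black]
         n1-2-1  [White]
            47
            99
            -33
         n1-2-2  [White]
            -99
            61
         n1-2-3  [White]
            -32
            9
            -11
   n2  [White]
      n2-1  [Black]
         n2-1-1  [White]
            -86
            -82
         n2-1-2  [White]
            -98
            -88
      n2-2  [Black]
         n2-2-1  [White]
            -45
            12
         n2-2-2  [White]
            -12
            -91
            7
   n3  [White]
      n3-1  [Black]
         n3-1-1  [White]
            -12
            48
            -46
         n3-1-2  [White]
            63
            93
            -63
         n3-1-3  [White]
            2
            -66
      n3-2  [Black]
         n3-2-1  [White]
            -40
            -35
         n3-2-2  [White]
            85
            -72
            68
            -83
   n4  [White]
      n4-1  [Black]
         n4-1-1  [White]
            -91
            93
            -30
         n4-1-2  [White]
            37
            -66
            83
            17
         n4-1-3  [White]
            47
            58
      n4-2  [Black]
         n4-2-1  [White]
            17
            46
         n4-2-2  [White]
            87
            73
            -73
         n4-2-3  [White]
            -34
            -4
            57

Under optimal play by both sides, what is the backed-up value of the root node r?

2

n1-1-1 (White): max(-12, 55) = 55
n1-1-2 (White): max(21, 48, -25) = 48
n1-1 (Black): min(55, 48) = 48
n1-2-1 (White): max(47, 99, -33) = 99
n1-2-2 (White): max(-99, 61) = 61
n1-2-3 (White): max(-32, 9, -11) = 9
n1-2 (Black): min(99, 61, 9) = 9
n1 (White): max(48, 9) = 48
n2-1-1 (White): max(-86, -82) = -82
n2-1-2 (White): max(-98, -88) = -88
n2-1 (Black): min(-82, -88) = -88
n2-2-1 (White): max(-45, 12) = 12
n2-2-2 (White): max(-12, -91, 7) = 7
n2-2 (Black): min(12, 7) = 7
n2 (White): max(-88, 7) = 7
n3-1-1 (White): max(-12, 48, -46) = 48
n3-1-2 (White): max(63, 93, -63) = 93
n3-1-3 (White): max(2, -66) = 2
n3-1 (Black): min(48, 93, 2) = 2
n3-2-1 (White): max(-40, -35) = -35
n3-2-2 (White): max(85, -72, 68, -83) = 85
n3-2 (Black): min(-35, 85) = -35
n3 (White): max(2, -35) = 2
n4-1-1 (White): max(-91, 93, -30) = 93
n4-1-2 (White): max(37, -66, 83, 17) = 83
n4-1-3 (White): max(47, 58) = 58
n4-1 (Black): min(93, 83, 58) = 58
n4-2-1 (White): max(17, 46) = 46
n4-2-2 (White): max(87, 73, -73) = 87
n4-2-3 (White): max(-34, -4, 57) = 57
n4-2 (Black): min(46, 87, 57) = 46
n4 (White): max(58, 46) = 58
r (Black): min(48, 7, 2, 58) = 2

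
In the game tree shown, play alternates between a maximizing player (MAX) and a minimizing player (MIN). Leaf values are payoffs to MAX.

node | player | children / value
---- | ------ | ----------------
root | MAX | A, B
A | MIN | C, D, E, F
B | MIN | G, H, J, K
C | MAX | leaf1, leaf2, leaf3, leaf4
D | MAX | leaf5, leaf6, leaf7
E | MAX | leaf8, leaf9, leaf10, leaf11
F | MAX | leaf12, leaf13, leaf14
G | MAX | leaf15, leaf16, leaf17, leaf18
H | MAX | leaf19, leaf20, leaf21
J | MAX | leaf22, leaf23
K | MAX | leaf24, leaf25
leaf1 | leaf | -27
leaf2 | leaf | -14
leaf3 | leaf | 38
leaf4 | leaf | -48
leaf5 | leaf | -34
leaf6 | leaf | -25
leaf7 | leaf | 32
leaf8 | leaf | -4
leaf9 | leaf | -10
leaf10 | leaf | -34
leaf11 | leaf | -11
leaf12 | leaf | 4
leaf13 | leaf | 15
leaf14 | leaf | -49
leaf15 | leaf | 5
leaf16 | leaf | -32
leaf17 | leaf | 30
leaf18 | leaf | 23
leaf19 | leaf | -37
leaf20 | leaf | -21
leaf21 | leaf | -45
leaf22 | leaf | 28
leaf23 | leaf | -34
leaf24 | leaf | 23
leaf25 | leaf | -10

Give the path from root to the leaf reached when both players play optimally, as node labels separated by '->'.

C (MAX): max(-27, -14, 38, -48) = 38
D (MAX): max(-34, -25, 32) = 32
E (MAX): max(-4, -10, -34, -11) = -4
F (MAX): max(4, 15, -49) = 15
A (MIN): min(38, 32, -4, 15) = -4
G (MAX): max(5, -32, 30, 23) = 30
H (MAX): max(-37, -21, -45) = -21
J (MAX): max(28, -34) = 28
K (MAX): max(23, -10) = 23
B (MIN): min(30, -21, 28, 23) = -21
root (MAX): max(-4, -21) = -4
At root, MAX picks A (highest: -4).
At A, MIN picks E (lowest: -4).
At E, MAX picks leaf8 (highest: -4).
Terminal value -4.

root -> A -> E -> leaf8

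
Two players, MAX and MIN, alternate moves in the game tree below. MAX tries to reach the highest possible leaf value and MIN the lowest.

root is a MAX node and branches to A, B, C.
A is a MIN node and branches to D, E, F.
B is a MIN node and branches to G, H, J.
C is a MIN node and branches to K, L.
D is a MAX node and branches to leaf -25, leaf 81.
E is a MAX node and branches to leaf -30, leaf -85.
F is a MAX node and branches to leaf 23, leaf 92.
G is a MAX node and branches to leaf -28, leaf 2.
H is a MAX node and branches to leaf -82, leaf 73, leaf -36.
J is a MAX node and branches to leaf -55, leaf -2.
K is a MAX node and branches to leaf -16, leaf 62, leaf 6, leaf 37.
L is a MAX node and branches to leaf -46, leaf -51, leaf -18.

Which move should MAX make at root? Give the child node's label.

B

D (MAX): max(-25, 81) = 81
E (MAX): max(-30, -85) = -30
F (MAX): max(23, 92) = 92
A (MIN): min(81, -30, 92) = -30
G (MAX): max(-28, 2) = 2
H (MAX): max(-82, 73, -36) = 73
J (MAX): max(-55, -2) = -2
B (MIN): min(2, 73, -2) = -2
K (MAX): max(-16, 62, 6, 37) = 62
L (MAX): max(-46, -51, -18) = -18
C (MIN): min(62, -18) = -18
root (MAX): max(-30, -2, -18) = -2
MAX at root wants the highest of {A=-30, B=-2, C=-18}, so chooses B.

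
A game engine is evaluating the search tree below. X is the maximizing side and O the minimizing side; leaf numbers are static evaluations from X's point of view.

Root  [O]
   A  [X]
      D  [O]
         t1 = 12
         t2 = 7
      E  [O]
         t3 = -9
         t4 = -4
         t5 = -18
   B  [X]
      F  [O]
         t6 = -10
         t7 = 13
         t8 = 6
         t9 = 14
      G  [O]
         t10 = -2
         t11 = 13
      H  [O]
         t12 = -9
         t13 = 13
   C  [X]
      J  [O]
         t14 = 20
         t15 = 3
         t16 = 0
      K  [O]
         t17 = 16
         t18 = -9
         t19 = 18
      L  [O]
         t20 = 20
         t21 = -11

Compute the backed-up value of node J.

J (O): min(20, 3, 0) = 0

0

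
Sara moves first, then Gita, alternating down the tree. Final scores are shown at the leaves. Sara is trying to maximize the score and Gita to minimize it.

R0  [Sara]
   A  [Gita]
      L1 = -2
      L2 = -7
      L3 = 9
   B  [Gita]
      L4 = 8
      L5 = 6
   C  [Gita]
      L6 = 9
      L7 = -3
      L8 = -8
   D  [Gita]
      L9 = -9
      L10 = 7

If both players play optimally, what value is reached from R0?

6

A (Gita): min(-2, -7, 9) = -7
B (Gita): min(8, 6) = 6
C (Gita): min(9, -3, -8) = -8
D (Gita): min(-9, 7) = -9
R0 (Sara): max(-7, 6, -8, -9) = 6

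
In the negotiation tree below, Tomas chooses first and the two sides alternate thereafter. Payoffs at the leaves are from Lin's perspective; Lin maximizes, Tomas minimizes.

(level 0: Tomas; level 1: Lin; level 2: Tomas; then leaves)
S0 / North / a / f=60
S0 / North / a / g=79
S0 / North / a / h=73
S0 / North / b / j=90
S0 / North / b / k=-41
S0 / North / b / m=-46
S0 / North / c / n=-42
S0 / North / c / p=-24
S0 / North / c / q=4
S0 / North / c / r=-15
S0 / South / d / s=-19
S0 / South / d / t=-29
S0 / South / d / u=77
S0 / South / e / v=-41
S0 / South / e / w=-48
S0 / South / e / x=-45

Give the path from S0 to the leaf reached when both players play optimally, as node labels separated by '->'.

a (Tomas): min(60, 79, 73) = 60
b (Tomas): min(90, -41, -46) = -46
c (Tomas): min(-42, -24, 4, -15) = -42
North (Lin): max(60, -46, -42) = 60
d (Tomas): min(-19, -29, 77) = -29
e (Tomas): min(-41, -48, -45) = -48
South (Lin): max(-29, -48) = -29
S0 (Tomas): min(60, -29) = -29
At S0, Tomas picks South (lowest: -29).
At South, Lin picks d (highest: -29).
At d, Tomas picks t (lowest: -29).
Terminal value -29.

S0 -> South -> d -> t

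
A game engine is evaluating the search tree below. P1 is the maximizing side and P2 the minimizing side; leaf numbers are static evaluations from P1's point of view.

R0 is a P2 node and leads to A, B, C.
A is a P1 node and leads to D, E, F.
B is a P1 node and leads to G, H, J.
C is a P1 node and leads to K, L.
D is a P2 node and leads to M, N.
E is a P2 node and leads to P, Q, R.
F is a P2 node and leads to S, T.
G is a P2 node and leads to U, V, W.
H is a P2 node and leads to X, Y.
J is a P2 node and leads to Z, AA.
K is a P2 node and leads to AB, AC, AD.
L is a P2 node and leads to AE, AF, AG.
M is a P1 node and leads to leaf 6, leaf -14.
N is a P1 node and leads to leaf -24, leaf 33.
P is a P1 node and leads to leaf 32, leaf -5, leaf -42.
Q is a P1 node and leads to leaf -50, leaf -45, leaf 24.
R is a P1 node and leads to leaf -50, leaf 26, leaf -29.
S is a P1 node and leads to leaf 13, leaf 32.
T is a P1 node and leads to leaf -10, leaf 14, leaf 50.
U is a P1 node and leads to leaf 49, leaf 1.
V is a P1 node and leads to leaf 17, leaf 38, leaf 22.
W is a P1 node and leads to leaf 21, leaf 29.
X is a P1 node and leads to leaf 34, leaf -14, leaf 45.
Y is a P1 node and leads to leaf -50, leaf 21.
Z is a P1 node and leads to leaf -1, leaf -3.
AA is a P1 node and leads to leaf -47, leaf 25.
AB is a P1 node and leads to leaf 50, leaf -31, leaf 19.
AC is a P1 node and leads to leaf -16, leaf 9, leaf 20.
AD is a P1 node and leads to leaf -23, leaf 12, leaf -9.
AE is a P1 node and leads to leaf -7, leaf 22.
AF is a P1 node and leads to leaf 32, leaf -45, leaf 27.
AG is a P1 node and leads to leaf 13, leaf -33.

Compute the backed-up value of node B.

29

U (P1): max(49, 1) = 49
V (P1): max(17, 38, 22) = 38
W (P1): max(21, 29) = 29
G (P2): min(49, 38, 29) = 29
X (P1): max(34, -14, 45) = 45
Y (P1): max(-50, 21) = 21
H (P2): min(45, 21) = 21
Z (P1): max(-1, -3) = -1
AA (P1): max(-47, 25) = 25
J (P2): min(-1, 25) = -1
B (P1): max(29, 21, -1) = 29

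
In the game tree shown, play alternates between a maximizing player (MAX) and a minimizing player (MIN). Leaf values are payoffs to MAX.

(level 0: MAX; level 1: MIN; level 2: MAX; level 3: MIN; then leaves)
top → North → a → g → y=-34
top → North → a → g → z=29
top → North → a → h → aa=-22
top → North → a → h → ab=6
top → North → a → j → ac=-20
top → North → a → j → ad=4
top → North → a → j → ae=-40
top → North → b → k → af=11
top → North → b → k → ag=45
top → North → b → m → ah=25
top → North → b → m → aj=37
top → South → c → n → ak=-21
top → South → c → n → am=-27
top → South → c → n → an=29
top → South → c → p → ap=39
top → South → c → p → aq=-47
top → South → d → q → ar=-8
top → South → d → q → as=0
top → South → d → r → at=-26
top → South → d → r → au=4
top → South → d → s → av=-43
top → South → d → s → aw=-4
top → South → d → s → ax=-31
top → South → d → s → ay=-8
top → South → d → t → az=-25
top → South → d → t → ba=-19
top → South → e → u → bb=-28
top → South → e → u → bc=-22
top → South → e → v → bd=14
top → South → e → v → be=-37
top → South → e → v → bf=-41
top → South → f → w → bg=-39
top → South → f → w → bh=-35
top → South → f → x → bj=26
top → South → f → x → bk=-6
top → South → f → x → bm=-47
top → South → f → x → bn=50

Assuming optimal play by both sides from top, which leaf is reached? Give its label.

aa

g (MIN): min(-34, 29) = -34
h (MIN): min(-22, 6) = -22
j (MIN): min(-20, 4, -40) = -40
a (MAX): max(-34, -22, -40) = -22
k (MIN): min(11, 45) = 11
m (MIN): min(25, 37) = 25
b (MAX): max(11, 25) = 25
North (MIN): min(-22, 25) = -22
n (MIN): min(-21, -27, 29) = -27
p (MIN): min(39, -47) = -47
c (MAX): max(-27, -47) = -27
q (MIN): min(-8, 0) = -8
r (MIN): min(-26, 4) = -26
s (MIN): min(-43, -4, -31, -8) = -43
t (MIN): min(-25, -19) = -25
d (MAX): max(-8, -26, -43, -25) = -8
u (MIN): min(-28, -22) = -28
v (MIN): min(14, -37, -41) = -41
e (MAX): max(-28, -41) = -28
w (MIN): min(-39, -35) = -39
x (MIN): min(26, -6, -47, 50) = -47
f (MAX): max(-39, -47) = -39
South (MIN): min(-27, -8, -28, -39) = -39
top (MAX): max(-22, -39) = -22
At top, MAX picks North (highest: -22).
At North, MIN picks a (lowest: -22).
At a, MAX picks h (highest: -22).
At h, MIN picks aa (lowest: -22).
Terminal value -22.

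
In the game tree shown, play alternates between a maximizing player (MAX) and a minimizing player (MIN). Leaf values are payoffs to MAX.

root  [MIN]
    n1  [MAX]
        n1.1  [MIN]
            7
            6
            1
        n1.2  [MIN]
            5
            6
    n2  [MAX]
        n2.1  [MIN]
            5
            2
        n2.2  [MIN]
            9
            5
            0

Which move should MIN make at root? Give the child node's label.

n2

n1.1 (MIN): min(7, 6, 1) = 1
n1.2 (MIN): min(5, 6) = 5
n1 (MAX): max(1, 5) = 5
n2.1 (MIN): min(5, 2) = 2
n2.2 (MIN): min(9, 5, 0) = 0
n2 (MAX): max(2, 0) = 2
root (MIN): min(5, 2) = 2
MIN at root wants the lowest of {n1=5, n2=2}, so chooses n2.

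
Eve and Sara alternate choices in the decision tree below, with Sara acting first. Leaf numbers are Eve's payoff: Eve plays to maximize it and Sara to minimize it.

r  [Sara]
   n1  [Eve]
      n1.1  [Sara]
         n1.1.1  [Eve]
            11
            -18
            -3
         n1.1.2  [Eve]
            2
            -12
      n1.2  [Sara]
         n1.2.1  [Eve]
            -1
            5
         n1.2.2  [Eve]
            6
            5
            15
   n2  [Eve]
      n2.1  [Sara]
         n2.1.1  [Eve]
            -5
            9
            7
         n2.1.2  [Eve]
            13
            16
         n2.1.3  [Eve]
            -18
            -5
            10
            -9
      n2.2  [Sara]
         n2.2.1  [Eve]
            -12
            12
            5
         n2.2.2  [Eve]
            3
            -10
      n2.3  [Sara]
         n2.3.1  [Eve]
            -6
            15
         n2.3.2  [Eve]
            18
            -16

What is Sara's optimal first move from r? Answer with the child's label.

n1

n1.1.1 (Eve): max(11, -18, -3) = 11
n1.1.2 (Eve): max(2, -12) = 2
n1.1 (Sara): min(11, 2) = 2
n1.2.1 (Eve): max(-1, 5) = 5
n1.2.2 (Eve): max(6, 5, 15) = 15
n1.2 (Sara): min(5, 15) = 5
n1 (Eve): max(2, 5) = 5
n2.1.1 (Eve): max(-5, 9, 7) = 9
n2.1.2 (Eve): max(13, 16) = 16
n2.1.3 (Eve): max(-18, -5, 10, -9) = 10
n2.1 (Sara): min(9, 16, 10) = 9
n2.2.1 (Eve): max(-12, 12, 5) = 12
n2.2.2 (Eve): max(3, -10) = 3
n2.2 (Sara): min(12, 3) = 3
n2.3.1 (Eve): max(-6, 15) = 15
n2.3.2 (Eve): max(18, -16) = 18
n2.3 (Sara): min(15, 18) = 15
n2 (Eve): max(9, 3, 15) = 15
r (Sara): min(5, 15) = 5
Sara at r wants the lowest of {n1=5, n2=15}, so chooses n1.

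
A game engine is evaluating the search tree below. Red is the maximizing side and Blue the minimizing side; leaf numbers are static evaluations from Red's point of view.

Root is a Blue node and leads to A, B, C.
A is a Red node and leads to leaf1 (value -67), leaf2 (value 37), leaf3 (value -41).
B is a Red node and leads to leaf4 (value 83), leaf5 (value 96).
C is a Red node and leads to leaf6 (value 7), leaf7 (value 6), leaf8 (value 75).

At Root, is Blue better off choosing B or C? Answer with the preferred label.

C

B (Red): max(83, 96) = 96
C (Red): max(7, 6, 75) = 75
Blue prefers the lower value; B=96, C=75. C is better since 75 < 96.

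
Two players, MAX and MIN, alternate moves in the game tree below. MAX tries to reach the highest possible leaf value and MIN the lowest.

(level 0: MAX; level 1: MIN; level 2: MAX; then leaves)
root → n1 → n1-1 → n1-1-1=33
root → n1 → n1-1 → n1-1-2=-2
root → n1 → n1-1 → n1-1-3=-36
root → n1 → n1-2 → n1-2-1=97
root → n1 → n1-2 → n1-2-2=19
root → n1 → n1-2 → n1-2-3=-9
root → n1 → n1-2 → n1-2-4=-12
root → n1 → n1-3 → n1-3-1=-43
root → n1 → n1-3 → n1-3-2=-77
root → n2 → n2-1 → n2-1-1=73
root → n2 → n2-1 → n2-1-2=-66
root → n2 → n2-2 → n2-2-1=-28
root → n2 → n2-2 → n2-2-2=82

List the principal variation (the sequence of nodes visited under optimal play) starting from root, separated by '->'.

root -> n2 -> n2-1 -> n2-1-1

n1-1 (MAX): max(33, -2, -36) = 33
n1-2 (MAX): max(97, 19, -9, -12) = 97
n1-3 (MAX): max(-43, -77) = -43
n1 (MIN): min(33, 97, -43) = -43
n2-1 (MAX): max(73, -66) = 73
n2-2 (MAX): max(-28, 82) = 82
n2 (MIN): min(73, 82) = 73
root (MAX): max(-43, 73) = 73
At root, MAX picks n2 (highest: 73).
At n2, MIN picks n2-1 (lowest: 73).
At n2-1, MAX picks n2-1-1 (highest: 73).
Terminal value 73.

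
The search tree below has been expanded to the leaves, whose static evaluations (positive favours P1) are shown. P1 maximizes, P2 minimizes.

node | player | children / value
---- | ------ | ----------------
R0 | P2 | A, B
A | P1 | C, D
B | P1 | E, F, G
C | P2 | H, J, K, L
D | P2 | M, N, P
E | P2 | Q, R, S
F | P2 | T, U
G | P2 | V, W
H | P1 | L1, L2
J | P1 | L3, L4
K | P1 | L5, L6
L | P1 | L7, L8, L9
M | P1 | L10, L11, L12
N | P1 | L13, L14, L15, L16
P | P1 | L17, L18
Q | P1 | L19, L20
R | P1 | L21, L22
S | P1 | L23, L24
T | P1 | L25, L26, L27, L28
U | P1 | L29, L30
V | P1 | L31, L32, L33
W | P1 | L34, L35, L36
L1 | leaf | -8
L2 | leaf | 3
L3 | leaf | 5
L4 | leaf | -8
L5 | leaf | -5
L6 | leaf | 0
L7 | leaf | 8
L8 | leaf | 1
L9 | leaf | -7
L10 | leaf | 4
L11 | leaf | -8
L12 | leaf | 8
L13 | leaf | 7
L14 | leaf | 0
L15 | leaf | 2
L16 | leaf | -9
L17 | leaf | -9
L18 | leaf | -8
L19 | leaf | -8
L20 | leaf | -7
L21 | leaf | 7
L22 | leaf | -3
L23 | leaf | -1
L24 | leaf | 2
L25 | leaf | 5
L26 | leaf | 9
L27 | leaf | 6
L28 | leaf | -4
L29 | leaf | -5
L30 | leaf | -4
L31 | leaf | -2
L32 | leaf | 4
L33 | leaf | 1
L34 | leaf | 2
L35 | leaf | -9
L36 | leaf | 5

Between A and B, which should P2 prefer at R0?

H (P1): max(-8, 3) = 3
J (P1): max(5, -8) = 5
K (P1): max(-5, 0) = 0
L (P1): max(8, 1, -7) = 8
C (P2): min(3, 5, 0, 8) = 0
M (P1): max(4, -8, 8) = 8
N (P1): max(7, 0, 2, -9) = 7
P (P1): max(-9, -8) = -8
D (P2): min(8, 7, -8) = -8
A (P1): max(0, -8) = 0
Q (P1): max(-8, -7) = -7
R (P1): max(7, -3) = 7
S (P1): max(-1, 2) = 2
E (P2): min(-7, 7, 2) = -7
T (P1): max(5, 9, 6, -4) = 9
U (P1): max(-5, -4) = -4
F (P2): min(9, -4) = -4
V (P1): max(-2, 4, 1) = 4
W (P1): max(2, -9, 5) = 5
G (P2): min(4, 5) = 4
B (P1): max(-7, -4, 4) = 4
P2 prefers the lower value; A=0, B=4. A is better since 0 < 4.

A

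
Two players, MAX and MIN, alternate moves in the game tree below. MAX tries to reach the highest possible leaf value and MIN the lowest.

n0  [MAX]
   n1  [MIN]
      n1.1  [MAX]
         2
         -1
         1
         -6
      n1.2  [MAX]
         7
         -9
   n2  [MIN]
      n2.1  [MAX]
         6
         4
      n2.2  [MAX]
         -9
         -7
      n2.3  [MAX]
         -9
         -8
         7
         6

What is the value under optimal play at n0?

2

n1.1 (MAX): max(2, -1, 1, -6) = 2
n1.2 (MAX): max(7, -9) = 7
n1 (MIN): min(2, 7) = 2
n2.1 (MAX): max(6, 4) = 6
n2.2 (MAX): max(-9, -7) = -7
n2.3 (MAX): max(-9, -8, 7, 6) = 7
n2 (MIN): min(6, -7, 7) = -7
n0 (MAX): max(2, -7) = 2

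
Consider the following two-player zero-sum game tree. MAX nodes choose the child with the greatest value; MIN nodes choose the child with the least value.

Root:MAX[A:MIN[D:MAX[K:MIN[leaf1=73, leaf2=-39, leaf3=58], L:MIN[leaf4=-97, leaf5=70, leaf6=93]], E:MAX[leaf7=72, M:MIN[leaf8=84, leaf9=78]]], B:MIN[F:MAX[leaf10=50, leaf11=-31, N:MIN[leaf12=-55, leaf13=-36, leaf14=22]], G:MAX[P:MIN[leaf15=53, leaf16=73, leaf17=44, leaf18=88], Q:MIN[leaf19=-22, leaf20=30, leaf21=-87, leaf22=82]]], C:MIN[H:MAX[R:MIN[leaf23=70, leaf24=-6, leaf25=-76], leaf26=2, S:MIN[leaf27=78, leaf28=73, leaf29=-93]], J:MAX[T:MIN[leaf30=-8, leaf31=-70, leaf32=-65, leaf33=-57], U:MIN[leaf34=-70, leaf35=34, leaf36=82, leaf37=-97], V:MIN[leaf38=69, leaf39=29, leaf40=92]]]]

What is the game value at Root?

K (MIN): min(73, -39, 58) = -39
L (MIN): min(-97, 70, 93) = -97
D (MAX): max(-39, -97) = -39
M (MIN): min(84, 78) = 78
E (MAX): max(72, 78) = 78
A (MIN): min(-39, 78) = -39
N (MIN): min(-55, -36, 22) = -55
F (MAX): max(50, -31, -55) = 50
P (MIN): min(53, 73, 44, 88) = 44
Q (MIN): min(-22, 30, -87, 82) = -87
G (MAX): max(44, -87) = 44
B (MIN): min(50, 44) = 44
R (MIN): min(70, -6, -76) = -76
S (MIN): min(78, 73, -93) = -93
H (MAX): max(-76, 2, -93) = 2
T (MIN): min(-8, -70, -65, -57) = -70
U (MIN): min(-70, 34, 82, -97) = -97
V (MIN): min(69, 29, 92) = 29
J (MAX): max(-70, -97, 29) = 29
C (MIN): min(2, 29) = 2
Root (MAX): max(-39, 44, 2) = 44

44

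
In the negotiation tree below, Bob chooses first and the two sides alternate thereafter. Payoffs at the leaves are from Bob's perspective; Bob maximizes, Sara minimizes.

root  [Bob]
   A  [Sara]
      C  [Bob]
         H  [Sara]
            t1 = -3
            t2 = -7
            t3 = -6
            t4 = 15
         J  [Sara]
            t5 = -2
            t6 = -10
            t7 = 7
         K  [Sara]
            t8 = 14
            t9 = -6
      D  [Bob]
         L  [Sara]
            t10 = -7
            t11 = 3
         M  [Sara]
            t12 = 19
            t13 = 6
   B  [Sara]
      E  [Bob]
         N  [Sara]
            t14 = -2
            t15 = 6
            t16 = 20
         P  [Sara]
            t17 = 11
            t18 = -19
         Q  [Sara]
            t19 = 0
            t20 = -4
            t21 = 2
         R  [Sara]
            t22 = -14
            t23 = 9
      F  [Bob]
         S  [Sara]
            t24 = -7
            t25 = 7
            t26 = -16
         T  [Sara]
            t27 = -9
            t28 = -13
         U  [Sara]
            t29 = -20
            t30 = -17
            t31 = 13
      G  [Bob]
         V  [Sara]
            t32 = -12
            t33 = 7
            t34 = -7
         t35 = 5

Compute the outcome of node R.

-14

R (Sara): min(-14, 9) = -14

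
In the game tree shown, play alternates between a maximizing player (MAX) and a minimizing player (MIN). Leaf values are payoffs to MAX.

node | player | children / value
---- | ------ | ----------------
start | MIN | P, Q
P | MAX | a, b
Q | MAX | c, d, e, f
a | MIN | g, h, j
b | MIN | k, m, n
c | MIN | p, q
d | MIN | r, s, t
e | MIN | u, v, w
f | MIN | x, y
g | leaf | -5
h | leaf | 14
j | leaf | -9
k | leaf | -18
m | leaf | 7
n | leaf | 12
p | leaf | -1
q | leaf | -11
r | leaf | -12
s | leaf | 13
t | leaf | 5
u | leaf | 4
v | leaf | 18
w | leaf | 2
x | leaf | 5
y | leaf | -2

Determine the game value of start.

a (MIN): min(-5, 14, -9) = -9
b (MIN): min(-18, 7, 12) = -18
P (MAX): max(-9, -18) = -9
c (MIN): min(-1, -11) = -11
d (MIN): min(-12, 13, 5) = -12
e (MIN): min(4, 18, 2) = 2
f (MIN): min(5, -2) = -2
Q (MAX): max(-11, -12, 2, -2) = 2
start (MIN): min(-9, 2) = -9

-9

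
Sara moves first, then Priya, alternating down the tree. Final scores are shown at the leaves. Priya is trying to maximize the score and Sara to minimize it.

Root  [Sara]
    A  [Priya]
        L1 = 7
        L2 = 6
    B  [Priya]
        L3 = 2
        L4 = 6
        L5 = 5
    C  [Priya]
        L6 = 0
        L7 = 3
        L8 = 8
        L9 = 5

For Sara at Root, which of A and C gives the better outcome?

A

A (Priya): max(7, 6) = 7
C (Priya): max(0, 3, 8, 5) = 8
Sara prefers the lower value; A=7, C=8. A is better since 7 < 8.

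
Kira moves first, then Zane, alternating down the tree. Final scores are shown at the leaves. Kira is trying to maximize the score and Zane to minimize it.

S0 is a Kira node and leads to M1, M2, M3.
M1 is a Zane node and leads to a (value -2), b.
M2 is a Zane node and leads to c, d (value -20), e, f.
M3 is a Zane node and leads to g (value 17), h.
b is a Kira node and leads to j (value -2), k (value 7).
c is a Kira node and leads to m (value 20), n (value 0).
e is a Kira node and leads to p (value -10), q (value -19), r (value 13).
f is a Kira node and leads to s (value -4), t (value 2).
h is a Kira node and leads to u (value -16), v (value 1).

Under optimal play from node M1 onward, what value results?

-2

b (Kira): max(-2, 7) = 7
M1 (Zane): min(-2, 7) = -2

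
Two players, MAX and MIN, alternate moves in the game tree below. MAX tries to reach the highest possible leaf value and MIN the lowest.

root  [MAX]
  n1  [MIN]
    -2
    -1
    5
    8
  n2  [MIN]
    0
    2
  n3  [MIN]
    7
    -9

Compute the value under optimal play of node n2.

0

n2 (MIN): min(0, 2) = 0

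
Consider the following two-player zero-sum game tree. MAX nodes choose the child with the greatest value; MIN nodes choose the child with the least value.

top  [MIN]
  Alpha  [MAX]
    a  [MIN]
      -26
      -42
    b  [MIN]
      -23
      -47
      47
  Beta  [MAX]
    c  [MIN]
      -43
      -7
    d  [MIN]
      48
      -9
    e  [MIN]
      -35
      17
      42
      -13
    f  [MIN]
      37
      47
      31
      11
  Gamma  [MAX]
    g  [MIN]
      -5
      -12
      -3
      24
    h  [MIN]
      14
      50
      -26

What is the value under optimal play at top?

-42

a (MIN): min(-26, -42) = -42
b (MIN): min(-23, -47, 47) = -47
Alpha (MAX): max(-42, -47) = -42
c (MIN): min(-43, -7) = -43
d (MIN): min(48, -9) = -9
e (MIN): min(-35, 17, 42, -13) = -35
f (MIN): min(37, 47, 31, 11) = 11
Beta (MAX): max(-43, -9, -35, 11) = 11
g (MIN): min(-5, -12, -3, 24) = -12
h (MIN): min(14, 50, -26) = -26
Gamma (MAX): max(-12, -26) = -12
top (MIN): min(-42, 11, -12) = -42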